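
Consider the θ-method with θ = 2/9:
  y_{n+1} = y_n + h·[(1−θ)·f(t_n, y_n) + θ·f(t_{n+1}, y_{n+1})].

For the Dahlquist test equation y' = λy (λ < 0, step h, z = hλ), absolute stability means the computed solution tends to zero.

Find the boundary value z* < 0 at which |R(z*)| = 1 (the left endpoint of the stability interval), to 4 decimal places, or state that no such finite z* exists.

z* = -3.6000.

Set f=λy, z=hλ:
  y_{n+1} = y_n + z·[7/9·y_n + 2/9·y_{n+1}] ⇒ (1 − 2/9z)y_{n+1} = (1 + 7/9z)y_n
  so R(z) = (1 + 7/9z)/(1 − 2/9z).

Boundary: |R(x)|=1, x<0.
x=-0.92: |R|=0.2362
R=−1: 1+7/9x = −1+2/9x ⇒ -5/9x=2 ⇒ x=2/(-5/9)=-3.6000
Confirm numerically:
  x=-3.164: |R|=0.85778 <1
  x=-2.816: |R|=0.73209 <1
  x=-2.374: |R|=0.55412 <1
  x=-2.181: |R|=0.46902 <1
  x=-3.852: |R|=1.07543 >1
  x=-3.766: |R|=1.05021 >1
  x=-3.655: |R|=1.01686 >1
Interval (-3.6000, 0).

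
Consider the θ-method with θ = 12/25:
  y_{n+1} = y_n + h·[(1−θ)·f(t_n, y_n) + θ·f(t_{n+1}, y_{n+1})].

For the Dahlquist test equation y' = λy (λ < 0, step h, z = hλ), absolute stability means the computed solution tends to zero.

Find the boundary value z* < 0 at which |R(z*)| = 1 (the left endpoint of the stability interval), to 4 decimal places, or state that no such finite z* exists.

Set f=λy, z=hλ:
  y_{n+1} = y_n + z·[13/25·y_n + 12/25·y_{n+1}] ⇒ (1 − 12/25z)y_{n+1} = (1 + 13/25z)y_n
  R(z) = (1 + 13/25z)/(1 − 12/25z).

Need |R(x)|<1, x<0.
x=-1.25: |R|=0.2187
R=−1: 1+13/25x = −1+12/25x ⇒ -1/25x=2 ⇒ x=2/(-1/25)=-50.0000
Confirm numerically:
  x=-40.409: |R|=0.98119 <1
  x=-30.713: |R|=0.95099 <1
  x=-30.384: |R|=0.94965 <1
  x=-25.511: |R|=0.92604 <1
  x=-50.596: |R|=1.00094 >1
  x=-50.460: |R|=1.00073 >1
  x=-50.370: |R|=1.00059 >1
Stable set (-50.0000, 0).

left endpoint -50.0000.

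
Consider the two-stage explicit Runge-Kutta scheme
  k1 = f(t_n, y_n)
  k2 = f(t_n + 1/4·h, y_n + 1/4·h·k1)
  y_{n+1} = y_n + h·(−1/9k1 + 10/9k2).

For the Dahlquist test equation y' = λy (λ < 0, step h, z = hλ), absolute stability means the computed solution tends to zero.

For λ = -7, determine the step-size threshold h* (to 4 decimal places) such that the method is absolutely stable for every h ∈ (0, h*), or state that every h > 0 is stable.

With y'=λy (z=hλ):
  k1=λy_n ⇒ h·k1=z·y_n;  k2=λ(1+1/4z)y_n ⇒ h·k2=z(1+1/4z)y_n
  y_{n+1}/y_n = 1 − 1/9z + 10/9z(1+1/4z) = 1 + z + 5/18z²
  Hence R(z) = 1 + z + 5/18z².

Need |R(x)|<1, x<0.
x=-0.32: |R|=0.7084
R=1: x+5/18x²=0 ⇒ x=−18/5=-3.6000; min R=1−1/(4·5/18)=0.1000>−1
Confirm numerically:
  x=-3.280: |R|=0.70844 <1
  x=-2.744: |R|=0.34754 <1
  x=-1.710: |R|=0.10225 <1
  x=-1.653: |R|=0.10600 <1
  x=-4.193: |R|=1.69068 >1
  x=-3.812: |R|=1.22448 >1
Interval (-3.6000, 0).

(-3.6000,0); λ=-7 ⇒ h* = (18/5)/7 = 0.5143.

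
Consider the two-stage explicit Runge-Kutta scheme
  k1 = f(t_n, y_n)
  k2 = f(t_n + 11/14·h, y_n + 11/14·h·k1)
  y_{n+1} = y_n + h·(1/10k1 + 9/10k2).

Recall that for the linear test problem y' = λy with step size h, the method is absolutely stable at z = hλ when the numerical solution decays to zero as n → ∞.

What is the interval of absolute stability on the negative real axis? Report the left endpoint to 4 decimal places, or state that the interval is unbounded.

Test eqn y'=λy, z=hλ:
  k1=λy_n ⇒ h·k1=z·y_n;  k2=λ(1+11/14z)y_n ⇒ h·k2=z(1+11/14z)y_n
  y_{n+1}/y_n = 1 + 1/10z + 9/10z(1+11/14z) = 1 + z + 99/140z²
  ⇒ R(z) = 1 + z + 99/140z².

Solve |R(x)|<1 on ℝ⁻.
x=-0.62: |R|=0.6518
R=1: x+99/140x²=0 ⇒ x=−140/99=-1.4141; min R=1−1/(4·99/140)=0.6465>−1
Confirm numerically:
  x=-1.310: |R|=0.90353 <1
  x=-1.180: |R|=0.80463 <1
  x=-0.678: |R|=0.64706 <1
  x=-1.715: |R|=1.36487 >1
  x=-1.447: |R|=1.03362 >1
So |R|<1 on (-1.4141, 0).

z∈(-1.4141,0).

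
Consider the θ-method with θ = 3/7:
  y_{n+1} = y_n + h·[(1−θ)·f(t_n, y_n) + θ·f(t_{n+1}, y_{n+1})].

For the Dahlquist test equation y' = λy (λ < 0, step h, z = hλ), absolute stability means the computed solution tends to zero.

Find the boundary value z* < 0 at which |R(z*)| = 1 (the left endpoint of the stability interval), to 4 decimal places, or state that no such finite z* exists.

With y'=λy (z=hλ):
  y_{n+1} = y_n + z·[4/7·y_n + 3/7·y_{n+1}] ⇒ (1 − 3/7z)y_{n+1} = (1 + 4/7z)y_n
  so R(z) = (1 + 4/7z)/(1 − 3/7z).

Solve |R(x)|<1 on ℝ⁻.
x=-1.14: |R|=0.2342
R=−1: 1+4/7x = −1+3/7x ⇒ -1/7x=2 ⇒ x=2/(-1/7)=-14.0000
Confirm numerically:
  x=-13.859: |R|=0.99710 <1
  x=-13.576: |R|=0.99112 <1
  x=-9.304: |R|=0.86549 <1
  x=-7.255: |R|=0.76551 <1
  x=-14.515: |R|=1.01019 >1
  x=-14.418: |R|=1.00832 >1
  x=-14.407: |R|=1.00810 >1
Interval (-14.0000, 0).

left endpoint -14.0000.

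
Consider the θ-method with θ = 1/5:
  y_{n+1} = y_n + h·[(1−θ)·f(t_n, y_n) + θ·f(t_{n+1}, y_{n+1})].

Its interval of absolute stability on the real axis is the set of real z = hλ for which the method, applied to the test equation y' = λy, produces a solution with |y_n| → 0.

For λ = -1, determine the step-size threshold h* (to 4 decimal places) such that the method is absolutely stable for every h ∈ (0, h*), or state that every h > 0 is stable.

On y'=λy, z=hλ:
  y_{n+1} = y_n + z·[4/5·y_n + 1/5·y_{n+1}] ⇒ (1 − 1/5z)y_{n+1} = (1 + 4/5z)y_n
  so R(z) = (1 + 4/5z)/(1 − 1/5z).

Solve |R(x)|<1 on ℝ⁻.
x=-0.95: |R|=0.2017
R=−1: 1+4/5x = −1+1/5x ⇒ -3/5x=2 ⇒ x=2/(-3/5)=-3.3333
Confirm numerically:
  x=-3.267: |R|=0.97593 <1
  x=-3.050: |R|=0.89441 <1
  x=-2.418: |R|=0.62982 <1
  x=-3.835: |R|=1.17035 >1
  x=-3.652: |R|=1.11049 >1
  x=-3.449: |R|=1.04107 >1
Interval (-3.3333, 0).

(-3.3333,0); λ=-1 ⇒ h* = (10/3)/1 = 3.3333.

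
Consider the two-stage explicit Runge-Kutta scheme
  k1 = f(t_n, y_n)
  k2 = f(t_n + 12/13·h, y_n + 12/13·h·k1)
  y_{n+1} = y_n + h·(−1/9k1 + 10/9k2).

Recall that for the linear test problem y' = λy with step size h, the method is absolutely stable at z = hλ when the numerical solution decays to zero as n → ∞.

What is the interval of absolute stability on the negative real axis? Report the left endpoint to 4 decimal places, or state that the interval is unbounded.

(-0.9750, 0).

Test eqn y'=λy, z=hλ:
  k1=λy_n ⇒ h·k1=z·y_n;  k2=λ(1+12/13z)y_n ⇒ h·k2=z(1+12/13z)y_n
  y_{n+1}/y_n = 1 − 1/9z + 10/9z(1+12/13z) = 1 + z + 40/39z²
  R(z) = 1 + z + 40/39z².

Boundary: |R(x)|=1, x<0.
x=-1.47: |R|=1.7463
R=1: x+40/39x²=0 ⇒ x=−39/40=-0.9750; min R=1−1/(4·40/39)=0.7562>−1
Confirm numerically:
  x=-0.793: |R|=0.85197 <1
  x=-0.714: |R|=0.80887 <1
  x=-0.691: |R|=0.79872 <1
  x=-1.155: |R|=1.21323 >1
  x=-1.138: |R|=1.19025 >1
So |R|<1 on (-0.9750, 0).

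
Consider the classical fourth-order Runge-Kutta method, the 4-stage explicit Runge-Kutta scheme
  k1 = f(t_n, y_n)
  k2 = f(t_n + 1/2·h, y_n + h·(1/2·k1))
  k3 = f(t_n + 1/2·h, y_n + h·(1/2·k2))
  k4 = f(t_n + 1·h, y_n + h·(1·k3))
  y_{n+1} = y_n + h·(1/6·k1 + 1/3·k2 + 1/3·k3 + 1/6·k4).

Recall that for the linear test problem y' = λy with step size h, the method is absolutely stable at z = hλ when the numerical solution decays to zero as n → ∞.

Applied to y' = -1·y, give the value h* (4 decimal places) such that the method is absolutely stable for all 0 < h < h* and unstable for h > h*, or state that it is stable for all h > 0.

(-2.7853,0); λ=-1 ⇒ h* = 2.7853.

Set f=λy, z=hλ:
  order 4, 4-stage ⇒ R(z)=1+z+z^2/2+z^3/6+z^4/24
  (e.g. R(-0.71)=0.49299, |R|=0.49299)

Solve |R(x)|<1 on ℝ⁻.
x=-0.71: |R|=0.4930
|R(-1.92)|=0.3098 |R(-1.8)|=0.2854 |R(-1.46)|=0.2764
Bisect:
  x_lo=-3.5412 |R|=2.8800  x_hi=-0.2515 |R|=0.7776
  mid=-1.89636 |R|=0.30398 →hi
  mid=-2.71879 |R|=0.90428 →hi
  mid=-3.13001 |R|=1.65688 →lo
  mid=-2.92440 |R|=1.23080 →lo
  mid=-2.82159 |R|=1.05612 →lo
  mid=-2.77019 |R|=0.97747 →hi
  mid=-2.79589 |R|=1.01610 →lo
  mid=-2.78304 |R|=0.99661 →hi
  ...
  [-2.78545,-2.78525] ⇒ x*=-2.7853
So |R|<1 on (-2.7853, 0).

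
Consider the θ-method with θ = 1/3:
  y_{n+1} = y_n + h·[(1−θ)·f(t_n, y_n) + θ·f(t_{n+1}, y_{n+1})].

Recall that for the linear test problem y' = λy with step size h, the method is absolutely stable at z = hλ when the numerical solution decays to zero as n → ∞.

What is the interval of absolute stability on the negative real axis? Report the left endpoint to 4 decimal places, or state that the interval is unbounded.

On y'=λy, z=hλ:
  y_{n+1} = y_n + z·[2/3·y_n + 1/3·y_{n+1}] ⇒ (1 − 1/3z)y_{n+1} = (1 + 2/3z)y_n
  ⇒ R(z) = (1 + 2/3z)/(1 − 1/3z).

Find x<0 with |R(x)|<1.
x=-1.08: |R|=0.2059
R=−1: 1+2/3x = −1+1/3x ⇒ -1/3x=2 ⇒ x=2/(-1/3)=-6.0000
Confirm numerically:
  x=-5.978: |R|=0.99755 <1
  x=-4.903: |R|=0.86119 <1
  x=-3.353: |R|=0.58335 <1
  x=-6.080: |R|=1.00881 >1
  x=-6.045: |R|=1.00498 >1
So |R|<1 on (-6.0000, 0).

(-6.0000, 0).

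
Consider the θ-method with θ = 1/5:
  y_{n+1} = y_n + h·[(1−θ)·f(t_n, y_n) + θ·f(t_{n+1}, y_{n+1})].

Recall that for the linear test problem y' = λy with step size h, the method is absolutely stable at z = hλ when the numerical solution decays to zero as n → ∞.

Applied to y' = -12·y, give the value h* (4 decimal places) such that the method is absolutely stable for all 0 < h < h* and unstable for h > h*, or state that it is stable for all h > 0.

Test eqn y'=λy, z=hλ:
  y_{n+1} = y_n + z·[4/5·y_n + 1/5·y_{n+1}] ⇒ (1 − 1/5z)y_{n+1} = (1 + 4/5z)y_n
  R(z) = (1 + 4/5z)/(1 − 1/5z).

Need |R(x)|<1, x<0.
x=-0.58: |R|=0.4803
R=−1: 1+4/5x = −1+1/5x ⇒ -3/5x=2 ⇒ x=2/(-3/5)=-3.3333
Confirm numerically:
  x=-2.468: |R|=0.65238 <1
  x=-2.318: |R|=0.58377 <1
  x=-1.605: |R|=0.21499 <1
  x=-3.518: |R|=1.06504 >1
  x=-3.452: |R|=1.04212 >1
  x=-3.389: |R|=1.01991 >1
So |R|<1 on (-3.3333, 0).

(-3.3333,0); λ=-12 ⇒ h* = (10/3)/12 = 0.2778.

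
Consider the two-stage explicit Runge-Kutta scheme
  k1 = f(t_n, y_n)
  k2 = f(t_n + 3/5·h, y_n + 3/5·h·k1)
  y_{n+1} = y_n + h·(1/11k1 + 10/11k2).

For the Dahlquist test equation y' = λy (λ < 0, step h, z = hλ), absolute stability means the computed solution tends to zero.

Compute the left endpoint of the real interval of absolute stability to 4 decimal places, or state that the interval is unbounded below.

left endpoint -1.8333.

Set f=λy, z=hλ:
  k1=λy_n ⇒ h·k1=z·y_n;  k2=λ(1+3/5z)y_n ⇒ h·k2=z(1+3/5z)y_n
  y_{n+1}/y_n = 1 + 1/11z + 10/11z(1+3/5z) = 1 + z + 6/11z²
  so R(z) = 1 + z + 6/11z².

Need |R(x)|<1, x<0.
x=-1: |R|=0.5455
R=1: x+6/11x²=0 ⇒ x=−11/6=-1.8333; min R=1−1/(4·6/11)=0.5417>−1
Confirm numerically:
  x=-1.180: |R|=0.57949 <1
  x=-1.117: |R|=0.56356 <1
  x=-1.036: |R|=0.54943 <1
  x=-0.860: |R|=0.54342 <1
  x=-2.175: |R|=1.40534 >1
  x=-2.066: |R|=1.26219 >1
So |R|<1 on (-1.8333, 0).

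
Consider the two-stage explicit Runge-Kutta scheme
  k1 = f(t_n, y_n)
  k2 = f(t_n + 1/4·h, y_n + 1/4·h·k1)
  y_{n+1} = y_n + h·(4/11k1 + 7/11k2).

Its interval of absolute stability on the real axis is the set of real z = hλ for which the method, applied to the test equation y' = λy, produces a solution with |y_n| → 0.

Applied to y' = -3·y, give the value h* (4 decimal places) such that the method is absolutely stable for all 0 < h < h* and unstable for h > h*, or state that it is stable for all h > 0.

Set f=λy, z=hλ:
  k1=λy_n ⇒ h·k1=z·y_n;  k2=λ(1+1/4z)y_n ⇒ h·k2=z(1+1/4z)y_n
  y_{n+1}/y_n = 1 + 4/11z + 7/11z(1+1/4z) = 1 + z + 7/44z²
  R(z) = 1 + z + 7/44z².

Boundary: |R(x)|=1, x<0.
x=-1.28: |R|=0.0193
R=1: x+7/44x²=0 ⇒ x=−44/7=-6.2857; min R=1−1/(4·7/44)=-0.5714>−1
Confirm numerically:
  x=-5.084: |R|=0.02803 <1
  x=-4.741: |R|=0.16510 <1
  x=-3.672: |R|=0.52688 <1
  x=-6.753: |R|=1.50202 >1
  x=-6.419: |R|=1.13611 >1
Stable set (-6.2857, 0).

(-6.2857,0); λ=-3 ⇒ h* = (44/7)/3 = 2.0952.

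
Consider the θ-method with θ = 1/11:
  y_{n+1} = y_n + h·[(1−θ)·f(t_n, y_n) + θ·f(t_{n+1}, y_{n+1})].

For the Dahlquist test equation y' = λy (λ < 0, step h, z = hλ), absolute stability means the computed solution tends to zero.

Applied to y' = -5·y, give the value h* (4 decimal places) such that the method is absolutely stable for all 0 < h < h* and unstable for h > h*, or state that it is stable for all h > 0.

(-2.4444,0); λ=-5 ⇒ h* = (22/9)/5 = 0.4889.

Test eqn y'=λy, z=hλ:
  y_{n+1} = y_n + z·[10/11·y_n + 1/11·y_{n+1}] ⇒ (1 − 1/11z)y_{n+1} = (1 + 10/11z)y_n
  R(z) = (1 + 10/11z)/(1 − 1/11z).

Boundary: |R(x)|=1, x<0.
x=-0.52: |R|=0.5035
R=−1: 1+10/11x = −1+1/11x ⇒ -9/11x=2 ⇒ x=2/(-9/11)=-2.4444
Confirm numerically:
  x=-2.348: |R|=0.93497 <1
  x=-2.303: |R|=0.90431 <1
  x=-1.233: |R|=0.10872 <1
  x=-1.125: |R|=0.02062 <1
  x=-3.014: |R|=1.36578 >1
  x=-2.769: |R|=1.21214 >1
Stable set (-2.4444, 0).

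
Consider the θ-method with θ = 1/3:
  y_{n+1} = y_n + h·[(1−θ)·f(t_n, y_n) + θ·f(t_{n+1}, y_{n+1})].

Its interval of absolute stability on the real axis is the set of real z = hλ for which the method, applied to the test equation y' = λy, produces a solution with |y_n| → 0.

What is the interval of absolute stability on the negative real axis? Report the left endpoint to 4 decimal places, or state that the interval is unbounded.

z∈(-6.0000,0).

On y'=λy, z=hλ:
  y_{n+1} = y_n + z·[2/3·y_n + 1/3·y_{n+1}] ⇒ (1 − 1/3z)y_{n+1} = (1 + 2/3z)y_n
  Hence R(z) = (1 + 2/3z)/(1 − 1/3z).

Need |R(x)|<1, x<0.
x=-0.49: |R|=0.5788
R=−1: 1+2/3x = −1+1/3x ⇒ -1/3x=2 ⇒ x=2/(-1/3)=-6.0000
Confirm numerically:
  x=-4.717: |R|=0.83374 <1
  x=-3.528: |R|=0.62132 <1
  x=-2.965: |R|=0.49120 <1
  x=-2.607: |R|=0.39486 <1
  x=-6.188: |R|=1.02046 >1
  x=-6.153: |R|=1.01672 >1
  x=-6.131: |R|=1.01435 >1
So |R|<1 on (-6.0000, 0).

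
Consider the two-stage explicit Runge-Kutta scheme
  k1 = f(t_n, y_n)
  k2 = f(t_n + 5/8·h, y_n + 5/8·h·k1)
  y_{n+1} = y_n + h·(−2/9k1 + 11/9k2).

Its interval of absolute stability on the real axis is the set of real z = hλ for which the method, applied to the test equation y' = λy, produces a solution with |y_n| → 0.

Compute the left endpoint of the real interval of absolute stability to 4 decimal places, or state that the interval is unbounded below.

z* = -1.3091.

With y'=λy (z=hλ):
  k1=λy_n ⇒ h·k1=z·y_n;  k2=λ(1+5/8z)y_n ⇒ h·k2=z(1+5/8z)y_n
  y_{n+1}/y_n = 1 − 2/9z + 11/9z(1+5/8z) = 1 + z + 55/72z²
  ⇒ R(z) = 1 + z + 55/72z².

Need |R(x)|<1, x<0.
x=-0.82: |R|=0.6936
R=1: x+55/72x²=0 ⇒ x=−72/55=-1.3091; min R=1−1/(4·55/72)=0.6727>−1
Confirm numerically:
  x=-1.167: |R|=0.87333 <1
  x=-0.966: |R|=0.74683 <1
  x=-0.927: |R|=0.72943 <1
  x=-0.744: |R|=0.67884 <1
  x=-1.662: |R|=1.44805 >1
  x=-1.642: |R|=1.41757 >1
  x=-1.633: |R|=1.40405 >1
Interval (-1.3091, 0).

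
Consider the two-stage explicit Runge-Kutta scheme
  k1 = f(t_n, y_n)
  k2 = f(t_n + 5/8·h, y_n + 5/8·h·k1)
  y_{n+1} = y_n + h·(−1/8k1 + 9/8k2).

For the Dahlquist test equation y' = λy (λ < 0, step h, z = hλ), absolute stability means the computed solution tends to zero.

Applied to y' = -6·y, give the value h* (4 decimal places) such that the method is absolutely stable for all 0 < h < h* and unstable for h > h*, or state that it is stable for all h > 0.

On y'=λy, z=hλ:
  k1=λy_n ⇒ h·k1=z·y_n;  k2=λ(1+5/8z)y_n ⇒ h·k2=z(1+5/8z)y_n
  y_{n+1}/y_n = 1 − 1/8z + 9/8z(1+5/8z) = 1 + z + 45/64z²
  ⇒ R(z) = 1 + z + 45/64z².

Boundary: |R(x)|=1, x<0.
x=-0.35: |R|=0.7361
R=1: x+45/64x²=0 ⇒ x=−64/45=-1.4222; min R=1−1/(4·45/64)=0.6444>−1
Confirm numerically:
  x=-1.361: |R|=0.94141 <1
  x=-0.994: |R|=0.70071 <1
  x=-0.973: |R|=0.69267 <1
  x=-1.812: |R|=1.49660 >1
  x=-1.653: |R|=1.26823 >1
  x=-1.577: |R|=1.17162 >1
Stable set (-1.4222, 0).

(-1.4222,0); λ=-6 ⇒ h* = (64/45)/6 = 0.2370.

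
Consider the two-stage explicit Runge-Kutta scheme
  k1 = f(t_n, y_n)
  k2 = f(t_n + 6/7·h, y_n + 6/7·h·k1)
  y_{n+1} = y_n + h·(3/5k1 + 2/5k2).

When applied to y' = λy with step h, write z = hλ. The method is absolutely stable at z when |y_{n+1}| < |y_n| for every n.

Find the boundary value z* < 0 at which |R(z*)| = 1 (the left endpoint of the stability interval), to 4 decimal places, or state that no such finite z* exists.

Set f=λy, z=hλ:
  k1=λy_n ⇒ h·k1=z·y_n;  k2=λ(1+6/7z)y_n ⇒ h·k2=z(1+6/7z)y_n
  y_{n+1}/y_n = 1 + 3/5z + 2/5z(1+6/7z) = 1 + z + 12/35z²
  ⇒ R(z) = 1 + z + 12/35z².

Need |R(x)|<1, x<0.
x=-1.35: |R|=0.2749
R=1: x+12/35x²=0 ⇒ x=−35/12=-2.9167; min R=1−1/(4·12/35)=0.2708>−1
Confirm numerically:
  x=-2.668: |R|=0.77253 <1
  x=-1.611: |R|=0.27882 <1
  x=-1.447: |R|=0.27088 <1
  x=-3.191: |R|=1.30014 >1
  x=-3.122: |R|=1.21979 >1
So |R|<1 on (-2.9167, 0).

z* = -2.9167.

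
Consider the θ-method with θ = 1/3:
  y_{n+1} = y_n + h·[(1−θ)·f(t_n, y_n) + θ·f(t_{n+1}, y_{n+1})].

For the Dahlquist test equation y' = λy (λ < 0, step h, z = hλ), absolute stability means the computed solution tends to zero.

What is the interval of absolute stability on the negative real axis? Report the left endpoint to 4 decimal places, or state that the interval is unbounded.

(-6.0000, 0).

Set f=λy, z=hλ:
  y_{n+1} = y_n + z·[2/3·y_n + 1/3·y_{n+1}] ⇒ (1 − 1/3z)y_{n+1} = (1 + 2/3z)y_n
  so R(z) = (1 + 2/3z)/(1 − 1/3z).

Need |R(x)|<1, x<0.
x=-0.56: |R|=0.5281
R=−1: 1+2/3x = −1+1/3x ⇒ -1/3x=2 ⇒ x=2/(-1/3)=-6.0000
Confirm numerically:
  x=-4.947: |R|=0.86750 <1
  x=-4.369: |R|=0.77867 <1
  x=-2.867: |R|=0.46600 <1
  x=-6.487: |R|=1.05133 >1
  x=-6.329: |R|=1.03527 >1
  x=-6.204: |R|=1.02216 >1
So |R|<1 on (-6.0000, 0).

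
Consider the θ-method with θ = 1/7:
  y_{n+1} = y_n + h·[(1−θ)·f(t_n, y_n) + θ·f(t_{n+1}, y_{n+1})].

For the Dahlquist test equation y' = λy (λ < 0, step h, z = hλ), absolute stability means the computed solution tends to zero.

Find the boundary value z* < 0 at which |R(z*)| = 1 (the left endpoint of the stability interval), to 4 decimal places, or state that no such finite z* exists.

z* = -2.8000.

Test eqn y'=λy, z=hλ:
  y_{n+1} = y_n + z·[6/7·y_n + 1/7·y_{n+1}] ⇒ (1 − 1/7z)y_{n+1} = (1 + 6/7z)y_n
  R(z) = (1 + 6/7z)/(1 − 1/7z).

Find x<0 with |R(x)|<1.
x=-0.74: |R|=0.3307
R=−1: 1+6/7x = −1+1/7x ⇒ -5/7x=2 ⇒ x=2/(-5/7)=-2.8000
Confirm numerically:
  x=-2.733: |R|=0.96558 <1
  x=-2.583: |R|=0.88678 <1
  x=-2.011: |R|=0.56220 <1
  x=-1.191: |R|=0.01782 <1
  x=-3.267: |R|=1.22743 >1
  x=-3.154: |R|=1.17432 >1
  x=-3.007: |R|=1.10343 >1
So |R|<1 on (-2.8000, 0).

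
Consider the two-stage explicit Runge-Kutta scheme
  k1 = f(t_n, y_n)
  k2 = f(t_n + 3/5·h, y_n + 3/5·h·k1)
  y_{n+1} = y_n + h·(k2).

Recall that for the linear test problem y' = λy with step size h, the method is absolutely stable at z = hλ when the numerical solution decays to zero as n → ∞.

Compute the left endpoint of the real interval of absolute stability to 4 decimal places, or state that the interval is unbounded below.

On y'=λy, z=hλ:
  k1=λy_n ⇒ h·k1=z·y_n;  k2=λ(1+3/5z)y_n ⇒ h·k2=z(1+3/5z)y_n
  y_{n+1}/y_n = 1 + z(1+3/5z) = 1 + z + 3/5z²
  so R(z) = 1 + z + 3/5z².

Boundary: |R(x)|=1, x<0.
x=-1.6: |R|=0.9360
R=1: x+3/5x²=0 ⇒ x=−5/3=-1.6667; min R=1−1/(4·3/5)=0.5833>−1
Confirm numerically:
  x=-1.360: |R|=0.74976 <1
  x=-0.808: |R|=0.58372 <1
  x=-0.734: |R|=0.58925 <1
  x=-2.174: |R|=1.66177 >1
  x=-1.812: |R|=1.15801 >1
Interval (-1.6667, 0).

z* = -1.6667.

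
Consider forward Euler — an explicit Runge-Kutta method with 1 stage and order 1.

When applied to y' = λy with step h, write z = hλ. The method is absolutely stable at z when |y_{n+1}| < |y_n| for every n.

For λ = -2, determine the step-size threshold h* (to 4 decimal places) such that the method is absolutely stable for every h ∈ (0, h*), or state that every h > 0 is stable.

(-2.0000,0); λ=-2 ⇒ h* = 1.0000.

Test eqn y'=λy, z=hλ:
  order 1, 1-stage ⇒ R(z)=1+z
  (e.g. R(-1.67)=-0.67000, |R|=0.67000)

Need |R(x)|<1, x<0.
x=-1.67: |R|=0.6700
|R(-1.51)|=0.5100 |R(-1.03)|=0.0300 |R(-0.65)|=0.3500
Bisect:
  x_lo=-2.7316 |R|=1.7316  x_hi=-0.3806 |R|=0.6194
  mid=-1.55608 |R|=0.55608 →hi
  mid=-2.14384 |R|=1.14384 →lo
  mid=-1.84996 |R|=0.84996 →hi
  mid=-1.99690 |R|=0.99690 →hi
  mid=-2.07037 |R|=1.07037 →lo
  mid=-2.03363 |R|=1.03363 →lo
  mid=-2.01527 |R|=1.01527 →lo
  mid=-2.00608 |R|=1.00608 →lo
  ...
  [-2.00006,-1.99991] ⇒ x*=-2.0000
Interval (-2.0000, 0).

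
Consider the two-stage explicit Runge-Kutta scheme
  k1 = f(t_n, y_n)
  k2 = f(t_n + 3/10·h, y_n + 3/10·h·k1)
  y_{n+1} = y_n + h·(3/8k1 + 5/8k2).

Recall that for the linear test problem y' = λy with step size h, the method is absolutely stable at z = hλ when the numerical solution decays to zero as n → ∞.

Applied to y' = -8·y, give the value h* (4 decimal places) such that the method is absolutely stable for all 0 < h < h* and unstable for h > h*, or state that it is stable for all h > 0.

On y'=λy, z=hλ:
  k1=λy_n ⇒ h·k1=z·y_n;  k2=λ(1+3/10z)y_n ⇒ h·k2=z(1+3/10z)y_n
  y_{n+1}/y_n = 1 + 3/8z + 5/8z(1+3/10z) = 1 + z + 3/16z²
  Hence R(z) = 1 + z + 3/16z².

Find x<0 with |R(x)|<1.
x=-1.54: |R|=0.0953
R=1: x+3/16x²=0 ⇒ x=−16/3=-5.3333; min R=1−1/(4·3/16)=-0.3333>−1
Confirm numerically:
  x=-5.275: |R|=0.94230 <1
  x=-3.464: |R|=0.21413 <1
  x=-2.866: |R|=0.32588 <1
  x=-5.873: |R|=1.59427 >1
  x=-5.835: |R|=1.54885 >1
  x=-5.700: |R|=1.39188 >1
Interval (-5.3333, 0).

(-5.3333,0); λ=-8 ⇒ h* = (16/3)/8 = 0.6667.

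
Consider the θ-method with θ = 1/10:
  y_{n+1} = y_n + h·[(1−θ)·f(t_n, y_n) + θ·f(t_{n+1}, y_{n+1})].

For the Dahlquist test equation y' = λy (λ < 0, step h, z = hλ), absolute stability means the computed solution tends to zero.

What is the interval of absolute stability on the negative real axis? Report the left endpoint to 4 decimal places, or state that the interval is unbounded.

(-2.5000, 0).

Set f=λy, z=hλ:
  y_{n+1} = y_n + z·[9/10·y_n + 1/10·y_{n+1}] ⇒ (1 − 1/10z)y_{n+1} = (1 + 9/10z)y_n
  ⇒ R(z) = (1 + 9/10z)/(1 − 1/10z).

Find x<0 with |R(x)|<1.
x=-0.8: |R|=0.2593
R=−1: 1+9/10x = −1+1/10x ⇒ -4/5x=2 ⇒ x=2/(-4/5)=-2.5000
Confirm numerically:
  x=-1.745: |R|=0.48574 <1
  x=-1.595: |R|=0.37559 <1
  x=-1.194: |R|=0.06664 <1
  x=-1.089: |R|=0.01795 <1
  x=-3.015: |R|=1.31656 >1
  x=-2.819: |R|=1.19908 >1
So |R|<1 on (-2.5000, 0).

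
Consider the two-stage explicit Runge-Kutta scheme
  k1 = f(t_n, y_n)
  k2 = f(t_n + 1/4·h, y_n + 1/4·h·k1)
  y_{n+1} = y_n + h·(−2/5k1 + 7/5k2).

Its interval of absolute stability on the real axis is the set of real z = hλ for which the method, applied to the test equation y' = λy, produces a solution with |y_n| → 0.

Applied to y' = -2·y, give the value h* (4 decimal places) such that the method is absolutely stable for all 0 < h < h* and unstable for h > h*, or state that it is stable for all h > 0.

Set f=λy, z=hλ:
  k1=λy_n ⇒ h·k1=z·y_n;  k2=λ(1+1/4z)y_n ⇒ h·k2=z(1+1/4z)y_n
  y_{n+1}/y_n = 1 − 2/5z + 7/5z(1+1/4z) = 1 + z + 7/20z²
  Hence R(z) = 1 + z + 7/20z².

Find x<0 with |R(x)|<1.
x=-0.93: |R|=0.3727
R=1: x+7/20x²=0 ⇒ x=−20/7=-2.8571; min R=1−1/(4·7/20)=0.2857>−1
Confirm numerically:
  x=-2.782: |R|=0.92683 <1
  x=-1.917: |R|=0.36921 <1
  x=-1.711: |R|=0.31363 <1
  x=-3.234: |R|=1.42656 >1
  x=-3.138: |R|=1.30847 >1
  x=-2.912: |R|=1.05591 >1
Interval (-2.8571, 0).

(-2.8571,0); λ=-2 ⇒ h* = (20/7)/2 = 1.4286.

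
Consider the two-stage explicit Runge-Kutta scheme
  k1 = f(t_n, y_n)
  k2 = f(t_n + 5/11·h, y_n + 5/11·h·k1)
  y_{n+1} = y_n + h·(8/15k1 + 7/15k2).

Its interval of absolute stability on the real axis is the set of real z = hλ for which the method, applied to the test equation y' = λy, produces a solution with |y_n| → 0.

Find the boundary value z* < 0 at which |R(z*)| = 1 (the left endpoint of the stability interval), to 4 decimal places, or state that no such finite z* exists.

Test eqn y'=λy, z=hλ:
  k1=λy_n ⇒ h·k1=z·y_n;  k2=λ(1+5/11z)y_n ⇒ h·k2=z(1+5/11z)y_n
  y_{n+1}/y_n = 1 + 8/15z + 7/15z(1+5/11z) = 1 + z + 7/33z²
  ⇒ R(z) = 1 + z + 7/33z².

Find x<0 with |R(x)|<1.
x=-0.4: |R|=0.6339
R=1: x+7/33x²=0 ⇒ x=−33/7=-4.7143; min R=1−1/(4·7/33)=-0.1786>−1
Confirm numerically:
  x=-3.486: |R|=0.09174 <1
  x=-3.343: |R|=0.02759 <1
  x=-2.758: |R|=0.14449 <1
  x=-4.945: |R|=1.24201 >1
  x=-4.775: |R|=1.06150 >1
Interval (-4.7143, 0).

left endpoint -4.7143.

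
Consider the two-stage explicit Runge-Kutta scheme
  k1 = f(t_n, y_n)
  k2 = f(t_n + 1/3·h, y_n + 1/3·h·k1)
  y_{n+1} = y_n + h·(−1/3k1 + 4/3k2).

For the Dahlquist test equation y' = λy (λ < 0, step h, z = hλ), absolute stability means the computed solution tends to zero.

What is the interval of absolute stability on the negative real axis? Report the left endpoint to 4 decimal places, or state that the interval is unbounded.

(-2.2500, 0).

On y'=λy, z=hλ:
  k1=λy_n ⇒ h·k1=z·y_n;  k2=λ(1+1/3z)y_n ⇒ h·k2=z(1+1/3z)y_n
  y_{n+1}/y_n = 1 − 1/3z + 4/3z(1+1/3z) = 1 + z + 4/9z²
  Hence R(z) = 1 + z + 4/9z².

Solve |R(x)|<1 on ℝ⁻.
x=-1.55: |R|=0.5178
R=1: x+4/9x²=0 ⇒ x=−9/4=-2.2500; min R=1−1/(4·4/9)=0.4375>−1
Confirm numerically:
  x=-1.778: |R|=0.62702 <1
  x=-1.399: |R|=0.47087 <1
  x=-1.180: |R|=0.43884 <1
  x=-2.581: |R|=1.37969 >1
  x=-2.450: |R|=1.21778 >1
Stable set (-2.2500, 0).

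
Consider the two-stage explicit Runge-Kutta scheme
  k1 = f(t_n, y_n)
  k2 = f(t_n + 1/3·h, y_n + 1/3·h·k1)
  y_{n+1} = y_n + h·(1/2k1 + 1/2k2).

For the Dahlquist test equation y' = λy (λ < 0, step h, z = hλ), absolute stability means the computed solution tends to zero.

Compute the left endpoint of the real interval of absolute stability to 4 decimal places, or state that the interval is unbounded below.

Test eqn y'=λy, z=hλ:
  k1=λy_n ⇒ h·k1=z·y_n;  k2=λ(1+1/3z)y_n ⇒ h·k2=z(1+1/3z)y_n
  y_{n+1}/y_n = 1 + 1/2z + 1/2z(1+1/3z) = 1 + z + 1/6z²
  R(z) = 1 + z + 1/6z².

Need |R(x)|<1, x<0.
x=-1.22: |R|=0.0281
R=1: x+1/6x²=0 ⇒ x=−6=-6.0000; min R=1−1/(4·1/6)=-0.5000>−1
Confirm numerically:
  x=-5.894: |R|=0.89587 <1
  x=-3.170: |R|=0.49518 <1
  x=-2.491: |R|=0.45682 <1
  x=-6.422: |R|=1.45168 >1
  x=-6.350: |R|=1.37042 >1
So |R|<1 on (-6.0000, 0).

left endpoint -6.0000.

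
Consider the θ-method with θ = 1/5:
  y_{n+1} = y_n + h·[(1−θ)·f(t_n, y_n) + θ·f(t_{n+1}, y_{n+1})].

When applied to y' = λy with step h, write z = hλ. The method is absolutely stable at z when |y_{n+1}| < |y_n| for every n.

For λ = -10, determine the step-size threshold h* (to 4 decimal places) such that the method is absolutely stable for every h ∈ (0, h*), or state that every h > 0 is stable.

Set f=λy, z=hλ:
  y_{n+1} = y_n + z·[4/5·y_n + 1/5·y_{n+1}] ⇒ (1 − 1/5z)y_{n+1} = (1 + 4/5z)y_n
  so R(z) = (1 + 4/5z)/(1 − 1/5z).

Boundary: |R(x)|=1, x<0.
x=-1.6: |R|=0.2121
R=−1: 1+4/5x = −1+1/5x ⇒ -3/5x=2 ⇒ x=2/(-3/5)=-3.3333
Confirm numerically:
  x=-1.930: |R|=0.39250 <1
  x=-1.733: |R|=0.28694 <1
  x=-1.703: |R|=0.27033 <1
  x=-3.889: |R|=1.18754 >1
  x=-3.758: |R|=1.14547 >1
  x=-3.605: |R|=1.09471 >1
Stable set (-3.3333, 0).

(-3.3333,0); λ=-10 ⇒ h* = (10/3)/10 = 0.3333.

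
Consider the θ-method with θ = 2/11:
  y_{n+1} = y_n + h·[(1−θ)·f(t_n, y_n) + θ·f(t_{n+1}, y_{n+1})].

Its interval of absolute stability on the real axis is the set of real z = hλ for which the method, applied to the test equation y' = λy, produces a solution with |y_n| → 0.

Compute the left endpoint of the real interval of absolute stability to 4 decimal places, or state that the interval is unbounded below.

With y'=λy (z=hλ):
  y_{n+1} = y_n + z·[9/11·y_n + 2/11·y_{n+1}] ⇒ (1 − 2/11z)y_{n+1} = (1 + 9/11z)y_n
  Hence R(z) = (1 + 9/11z)/(1 − 2/11z).

Solve |R(x)|<1 on ℝ⁻.
x=-1: |R|=0.1538
R=−1: 1+9/11x = −1+2/11x ⇒ -7/11x=2 ⇒ x=2/(-7/11)=-3.1429
Confirm numerically:
  x=-2.040: |R|=0.48806 <1
  x=-1.549: |R|=0.20861 <1
  x=-1.414: |R|=0.12482 <1
  x=-3.725: |R|=1.22087 >1
  x=-3.376: |R|=1.09193 >1
So |R|<1 on (-3.1429, 0).

left endpoint -3.1429.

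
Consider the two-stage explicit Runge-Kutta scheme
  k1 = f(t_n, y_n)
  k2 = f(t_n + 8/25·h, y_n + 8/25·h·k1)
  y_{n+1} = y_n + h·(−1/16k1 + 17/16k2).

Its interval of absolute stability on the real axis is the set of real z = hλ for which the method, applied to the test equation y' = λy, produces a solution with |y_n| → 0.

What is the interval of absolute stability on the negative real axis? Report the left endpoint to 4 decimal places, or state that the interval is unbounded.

z∈(-2.9412,0).

With y'=λy (z=hλ):
  k1=λy_n ⇒ h·k1=z·y_n;  k2=λ(1+8/25z)y_n ⇒ h·k2=z(1+8/25z)y_n
  y_{n+1}/y_n = 1 − 1/16z + 17/16z(1+8/25z) = 1 + z + 17/50z²
  Hence R(z) = 1 + z + 17/50z².

Need |R(x)|<1, x<0.
x=-1.21: |R|=0.2878
R=1: x+17/50x²=0 ⇒ x=−50/17=-2.9412; min R=1−1/(4·17/50)=0.2647>−1
Confirm numerically:
  x=-2.858: |R|=0.91918 <1
  x=-2.829: |R|=0.89210 <1
  x=-1.546: |R|=0.26664 <1
  x=-1.227: |R|=0.28488 <1
  x=-3.528: |R|=1.70391 >1
  x=-3.499: |R|=1.66362 >1
So |R|<1 on (-2.9412, 0).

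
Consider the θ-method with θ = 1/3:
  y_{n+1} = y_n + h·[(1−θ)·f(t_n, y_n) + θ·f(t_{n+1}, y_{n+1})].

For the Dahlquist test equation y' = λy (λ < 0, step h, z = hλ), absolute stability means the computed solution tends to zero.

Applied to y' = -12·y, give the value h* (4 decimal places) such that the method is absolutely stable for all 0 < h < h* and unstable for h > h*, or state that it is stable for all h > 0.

On y'=λy, z=hλ:
  y_{n+1} = y_n + z·[2/3·y_n + 1/3·y_{n+1}] ⇒ (1 − 1/3z)y_{n+1} = (1 + 2/3z)y_n
  so R(z) = (1 + 2/3z)/(1 − 1/3z).

Solve |R(x)|<1 on ℝ⁻.
x=-1.13: |R|=0.1792
R=−1: 1+2/3x = −1+1/3x ⇒ -1/3x=2 ⇒ x=2/(-1/3)=-6.0000
Confirm numerically:
  x=-4.372: |R|=0.77916 <1
  x=-4.212: |R|=0.75208 <1
  x=-2.644: |R|=0.40539 <1
  x=-6.434: |R|=1.04600 >1
  x=-6.411: |R|=1.04367 >1
Stable set (-6.0000, 0).

(-6.0000,0); λ=-12 ⇒ h* = (6)/12 = 0.5000.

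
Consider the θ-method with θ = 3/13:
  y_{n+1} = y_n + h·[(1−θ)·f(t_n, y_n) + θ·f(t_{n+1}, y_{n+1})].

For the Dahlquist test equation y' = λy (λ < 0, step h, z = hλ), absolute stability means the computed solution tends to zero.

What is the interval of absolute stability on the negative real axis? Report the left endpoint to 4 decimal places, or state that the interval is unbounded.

With y'=λy (z=hλ):
  y_{n+1} = y_n + z·[10/13·y_n + 3/13·y_{n+1}] ⇒ (1 − 3/13z)y_{n+1} = (1 + 10/13z)y_n
  R(z) = (1 + 10/13z)/(1 − 3/13z).

Need |R(x)|<1, x<0.
x=-0.71: |R|=0.3900
R=−1: 1+10/13x = −1+3/13x ⇒ -7/13x=2 ⇒ x=2/(-7/13)=-3.7143
Confirm numerically:
  x=-2.899: |R|=0.73697 <1
  x=-2.391: |R|=0.54082 <1
  x=-1.801: |R|=0.27224 <1
  x=-1.786: |R|=0.26473 <1
  x=-4.032: |R|=1.08862 >1
  x=-3.975: |R|=1.07322 >1
  x=-3.762: |R|=1.01375 >1
Interval (-3.7143, 0).

(-3.7143, 0).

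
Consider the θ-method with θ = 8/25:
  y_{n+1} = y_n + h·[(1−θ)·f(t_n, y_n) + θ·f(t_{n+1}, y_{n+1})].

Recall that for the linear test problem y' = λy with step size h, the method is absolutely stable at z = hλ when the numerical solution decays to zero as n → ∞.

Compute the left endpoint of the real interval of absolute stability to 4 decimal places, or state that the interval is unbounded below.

On y'=λy, z=hλ:
  y_{n+1} = y_n + z·[17/25·y_n + 8/25·y_{n+1}] ⇒ (1 − 8/25z)y_{n+1} = (1 + 17/25z)y_n
  Hence R(z) = (1 + 17/25z)/(1 − 8/25z).

Need |R(x)|<1, x<0.
x=-1.17: |R|=0.1487
R=−1: 1+17/25x = −1+8/25x ⇒ -9/25x=2 ⇒ x=2/(-9/25)=-5.5556
Confirm numerically:
  x=-4.872: |R|=0.90384 <1
  x=-4.437: |R|=0.83359 <1
  x=-3.217: |R|=0.58517 <1
  x=-5.742: |R|=1.02366 >1
  x=-5.691: |R|=1.01728 >1
So |R|<1 on (-5.5556, 0).

left endpoint -5.5556.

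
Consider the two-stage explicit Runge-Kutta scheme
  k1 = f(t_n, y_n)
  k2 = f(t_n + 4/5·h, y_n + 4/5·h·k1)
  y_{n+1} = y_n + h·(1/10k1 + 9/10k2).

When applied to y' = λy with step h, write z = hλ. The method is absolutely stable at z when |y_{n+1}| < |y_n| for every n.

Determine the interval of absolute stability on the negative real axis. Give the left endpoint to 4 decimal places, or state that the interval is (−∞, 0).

With y'=λy (z=hλ):
  k1=λy_n ⇒ h·k1=z·y_n;  k2=λ(1+4/5z)y_n ⇒ h·k2=z(1+4/5z)y_n
  y_{n+1}/y_n = 1 + 1/10z + 9/10z(1+4/5z) = 1 + z + 18/25z²
  R(z) = 1 + z + 18/25z².

Boundary: |R(x)|=1, x<0.
x=-0.85: |R|=0.6702
R=1: x+18/25x²=0 ⇒ x=−25/18=-1.3889; min R=1−1/(4·18/25)=0.6528>−1
Confirm numerically:
  x=-1.266: |R|=0.88798 <1
  x=-0.626: |R|=0.65615 <1
  x=-0.610: |R|=0.65791 <1
  x=-1.653: |R|=1.31433 >1
  x=-1.533: |R|=1.15906 >1
Interval (-1.3889, 0).

(-1.3889, 0).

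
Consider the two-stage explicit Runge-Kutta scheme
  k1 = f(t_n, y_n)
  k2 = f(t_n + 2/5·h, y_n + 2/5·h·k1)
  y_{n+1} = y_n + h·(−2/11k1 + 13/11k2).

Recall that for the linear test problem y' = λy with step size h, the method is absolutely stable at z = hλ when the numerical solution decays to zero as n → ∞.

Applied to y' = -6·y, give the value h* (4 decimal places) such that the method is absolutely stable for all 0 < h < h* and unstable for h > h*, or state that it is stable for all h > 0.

Test eqn y'=λy, z=hλ:
  k1=λy_n ⇒ h·k1=z·y_n;  k2=λ(1+2/5z)y_n ⇒ h·k2=z(1+2/5z)y_n
  y_{n+1}/y_n = 1 − 2/11z + 13/11z(1+2/5z) = 1 + z + 26/55z²
  R(z) = 1 + z + 26/55z².

Need |R(x)|<1, x<0.
x=-1.09: |R|=0.4716
R=1: x+26/55x²=0 ⇒ x=−55/26=-2.1154; min R=1−1/(4·26/55)=0.4712>−1
Confirm numerically:
  x=-1.715: |R|=0.67540 <1
  x=-1.295: |R|=0.49778 <1
  x=-1.178: |R|=0.47800 <1
  x=-2.604: |R|=1.60148 >1
  x=-2.509: |R|=1.46686 >1
So |R|<1 on (-2.1154, 0).

(-2.1154,0); λ=-6 ⇒ h* = (55/26)/6 = 0.3526.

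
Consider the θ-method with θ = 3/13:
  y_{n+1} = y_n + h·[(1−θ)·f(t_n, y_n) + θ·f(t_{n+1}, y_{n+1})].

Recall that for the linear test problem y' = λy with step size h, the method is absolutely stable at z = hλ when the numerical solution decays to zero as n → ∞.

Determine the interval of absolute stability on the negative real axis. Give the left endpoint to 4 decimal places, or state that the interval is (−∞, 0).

Set f=λy, z=hλ:
  y_{n+1} = y_n + z·[10/13·y_n + 3/13·y_{n+1}] ⇒ (1 − 3/13z)y_{n+1} = (1 + 10/13z)y_n
  Hence R(z) = (1 + 10/13z)/(1 − 3/13z).

Boundary: |R(x)|=1, x<0.
x=-0.64: |R|=0.4424
R=−1: 1+10/13x = −1+3/13x ⇒ -7/13x=2 ⇒ x=2/(-7/13)=-3.7143
Confirm numerically:
  x=-3.326: |R|=0.88171 <1
  x=-2.810: |R|=0.70462 <1
  x=-2.459: |R|=0.56878 <1
  x=-2.266: |R|=0.48793 <1
  x=-4.090: |R|=1.10408 >1
  x=-3.792: |R|=1.02232 >1
So |R|<1 on (-3.7143, 0).

(-3.7143, 0).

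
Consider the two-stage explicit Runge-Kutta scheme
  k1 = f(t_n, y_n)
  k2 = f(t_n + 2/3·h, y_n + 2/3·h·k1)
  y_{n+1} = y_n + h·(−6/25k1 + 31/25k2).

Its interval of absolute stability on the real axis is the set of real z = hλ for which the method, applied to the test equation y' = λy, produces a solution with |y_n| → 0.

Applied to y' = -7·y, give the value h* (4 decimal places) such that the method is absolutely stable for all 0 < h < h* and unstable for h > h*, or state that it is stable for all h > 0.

On y'=λy, z=hλ:
  k1=λy_n ⇒ h·k1=z·y_n;  k2=λ(1+2/3z)y_n ⇒ h·k2=z(1+2/3z)y_n
  y_{n+1}/y_n = 1 − 6/25z + 31/25z(1+2/3z) = 1 + z + 62/75z²
  Hence R(z) = 1 + z + 62/75z².

Find x<0 with |R(x)|<1.
x=-0.79: |R|=0.7259
R=1: x+62/75x²=0 ⇒ x=−75/62=-1.2097; min R=1−1/(4·62/75)=0.6976>−1
Confirm numerically:
  x=-1.135: |R|=0.92993 <1
  x=-0.686: |R|=0.70303 <1
  x=-0.555: |R|=0.69963 <1
  x=-1.799: |R|=1.87642 >1
  x=-1.419: |R|=1.24554 >1
  x=-1.356: |R|=1.16402 >1
So |R|<1 on (-1.2097, 0).

(-1.2097,0); λ=-7 ⇒ h* = (75/62)/7 = 0.1728.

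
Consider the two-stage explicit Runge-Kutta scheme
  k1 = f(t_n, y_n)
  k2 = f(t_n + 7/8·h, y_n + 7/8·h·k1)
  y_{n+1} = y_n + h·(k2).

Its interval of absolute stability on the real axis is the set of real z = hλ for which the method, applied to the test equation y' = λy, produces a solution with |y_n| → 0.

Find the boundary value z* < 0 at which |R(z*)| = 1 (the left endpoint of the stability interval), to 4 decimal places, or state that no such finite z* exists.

Test eqn y'=λy, z=hλ:
  k1=λy_n ⇒ h·k1=z·y_n;  k2=λ(1+7/8z)y_n ⇒ h·k2=z(1+7/8z)y_n
  y_{n+1}/y_n = 1 + z(1+7/8z) = 1 + z + 7/8z²
  so R(z) = 1 + z + 7/8z².

Solve |R(x)|<1 on ℝ⁻.
x=-0.33: |R|=0.7653
R=1: x+7/8x²=0 ⇒ x=−8/7=-1.1429; min R=1−1/(4·7/8)=0.7143>−1
Confirm numerically:
  x=-0.931: |R|=0.82742 <1
  x=-0.839: |R|=0.77693 <1
  x=-0.689: |R|=0.72638 <1
  x=-1.441: |R|=1.37592 >1
  x=-1.273: |R|=1.14496 >1
  x=-1.216: |R|=1.07782 >1
So |R|<1 on (-1.1429, 0).

z* = -1.1429.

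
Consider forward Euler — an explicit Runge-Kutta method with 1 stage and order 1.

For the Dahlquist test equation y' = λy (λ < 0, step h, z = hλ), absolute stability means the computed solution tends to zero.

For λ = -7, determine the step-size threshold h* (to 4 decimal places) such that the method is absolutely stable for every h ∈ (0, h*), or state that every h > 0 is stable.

Test eqn y'=λy, z=hλ:
  order 1, 1-stage ⇒ R(z)=1+z
  (e.g. R(-1.54)=-0.54000, |R|=0.54000)

Solve |R(x)|<1 on ℝ⁻.
x=-1.54: |R|=0.5400
|R(-1.96)|=0.9600 |R(-0.85)|=0.1500 |R(-0.83)|=0.1700
Bisect:
  x_lo=-2.3610 |R|=1.3610  x_hi=-0.1974 |R|=0.8026
  mid=-1.27920 |R|=0.27920 →hi
  mid=-1.82008 |R|=0.82008 →hi
  mid=-2.09052 |R|=1.09052 →lo
  mid=-1.95530 |R|=0.95530 →hi
  mid=-2.02291 |R|=1.02291 →lo
  mid=-1.98911 |R|=0.98911 →hi
  mid=-2.00601 |R|=1.00601 →lo
  ...
  [-2.00007,-1.99993] ⇒ x*=-2.0000
Interval (-2.0000, 0).

(-2.0000,0); λ=-7 ⇒ h* = 0.2857.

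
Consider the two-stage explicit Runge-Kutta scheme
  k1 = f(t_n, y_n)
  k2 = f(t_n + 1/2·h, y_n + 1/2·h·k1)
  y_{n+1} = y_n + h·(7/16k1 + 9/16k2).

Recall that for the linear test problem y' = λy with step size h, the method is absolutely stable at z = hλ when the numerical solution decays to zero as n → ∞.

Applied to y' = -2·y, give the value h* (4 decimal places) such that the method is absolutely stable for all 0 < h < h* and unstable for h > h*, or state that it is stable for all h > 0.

(-3.5556,0); λ=-2 ⇒ h* = (32/9)/2 = 1.7778.

Set f=λy, z=hλ:
  k1=λy_n ⇒ h·k1=z·y_n;  k2=λ(1+1/2z)y_n ⇒ h·k2=z(1+1/2z)y_n
  y_{n+1}/y_n = 1 + 7/16z + 9/16z(1+1/2z) = 1 + z + 9/32z²
  ⇒ R(z) = 1 + z + 9/32z².

Boundary: |R(x)|=1, x<0.
x=-0.64: |R|=0.4752
R=1: x+9/32x²=0 ⇒ x=−32/9=-3.5556; min R=1−1/(4·9/32)=0.1111>−1
Confirm numerically:
  x=-2.948: |R|=0.49626 <1
  x=-2.563: |R|=0.28452 <1
  x=-2.499: |R|=0.25741 <1
  x=-1.986: |R|=0.12331 <1
  x=-4.035: |R|=1.54409 >1
  x=-3.987: |R|=1.48380 >1
So |R|<1 on (-3.5556, 0).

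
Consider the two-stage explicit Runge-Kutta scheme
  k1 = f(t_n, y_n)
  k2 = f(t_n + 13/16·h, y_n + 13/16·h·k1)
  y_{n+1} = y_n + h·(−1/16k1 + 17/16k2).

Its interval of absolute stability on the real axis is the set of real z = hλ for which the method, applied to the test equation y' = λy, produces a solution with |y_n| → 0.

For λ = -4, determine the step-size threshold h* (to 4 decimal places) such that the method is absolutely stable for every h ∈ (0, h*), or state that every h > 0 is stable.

(-1.1584,0); λ=-4 ⇒ h* = (256/221)/4 = 0.2896.

With y'=λy (z=hλ):
  k1=λy_n ⇒ h·k1=z·y_n;  k2=λ(1+13/16z)y_n ⇒ h·k2=z(1+13/16z)y_n
  y_{n+1}/y_n = 1 − 1/16z + 17/16z(1+13/16z) = 1 + z + 221/256z²
  R(z) = 1 + z + 221/256z².

Find x<0 with |R(x)|<1.
x=-0.8: |R|=0.7525
R=1: x+221/256x²=0 ⇒ x=−256/221=-1.1584; min R=1−1/(4·221/256)=0.7104>−1
Confirm numerically:
  x=-1.114: |R|=0.95733 <1
  x=-0.979: |R|=0.84840 <1
  x=-0.861: |R|=0.77897 <1
  x=-0.736: |R|=0.73164 <1
  x=-1.707: |R|=1.80847 >1
  x=-1.546: |R|=1.51734 >1
Stable set (-1.1584, 0).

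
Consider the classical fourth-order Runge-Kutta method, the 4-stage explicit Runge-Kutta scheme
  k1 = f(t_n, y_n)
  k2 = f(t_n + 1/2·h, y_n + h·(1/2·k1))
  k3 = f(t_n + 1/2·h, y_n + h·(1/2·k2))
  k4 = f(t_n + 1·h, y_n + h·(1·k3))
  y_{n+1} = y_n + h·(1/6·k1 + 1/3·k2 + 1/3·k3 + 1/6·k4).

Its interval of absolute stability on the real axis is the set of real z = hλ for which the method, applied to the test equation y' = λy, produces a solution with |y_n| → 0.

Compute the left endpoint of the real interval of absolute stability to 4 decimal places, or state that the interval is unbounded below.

Set f=λy, z=hλ:
  order 4, 4-stage ⇒ R(z)=1+z+z^2/2+z^3/6+z^4/24
  (e.g. R(-1.19)=0.32075, |R|=0.32075)

Boundary: |R(x)|=1, x<0.
x=-1.19: |R|=0.3207
|R(-3.18)|=1.7775 |R(-3.15)|=1.7043 |R(-0.54)|=0.5831
Bisect:
  x_lo=-3.3346 |R|=2.1973  x_hi=-0.3007 |R|=0.7404
  mid=-1.81765 |R|=0.28821 →hi
  mid=-2.57614 |R|=0.72782 →hi
  mid=-2.95539 |R|=1.28824 →lo
  mid=-2.76577 |R|=0.97096 →hi
  mid=-2.86058 |R|=1.11957 →lo
  mid=-2.81317 |R|=1.04285 →lo
  mid=-2.78947 |R|=1.00631 →lo
  mid=-2.77762 |R|=0.98849 →hi
  mid=-2.78354 |R|=0.99737 →hi
  mid=-2.78651 |R|=1.00183 →lo
  ...
  [-2.78540,-2.78521] ⇒ x*=-2.7853
Interval (-2.7853, 0).

left endpoint -2.7853.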